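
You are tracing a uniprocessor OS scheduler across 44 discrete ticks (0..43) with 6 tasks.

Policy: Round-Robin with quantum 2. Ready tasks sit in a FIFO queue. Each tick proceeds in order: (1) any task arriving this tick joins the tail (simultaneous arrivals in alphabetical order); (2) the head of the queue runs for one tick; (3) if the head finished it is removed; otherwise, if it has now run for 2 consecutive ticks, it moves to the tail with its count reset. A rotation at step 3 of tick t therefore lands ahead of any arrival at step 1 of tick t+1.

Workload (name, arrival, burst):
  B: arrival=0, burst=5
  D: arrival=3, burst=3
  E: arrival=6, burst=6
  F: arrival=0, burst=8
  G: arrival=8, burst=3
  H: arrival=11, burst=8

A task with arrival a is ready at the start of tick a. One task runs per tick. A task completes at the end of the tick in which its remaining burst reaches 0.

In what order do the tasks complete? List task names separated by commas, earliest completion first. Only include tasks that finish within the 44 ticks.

t=0: queue=[B,F] q_used=0 → run B
t=1: queue=[B,F] q_used=1 → run B
t=2: queue=[F,B] q_used=0 → run F
t=3: queue=[F,B,D] q_used=1 → run F
t=4: queue=[B,D,F] q_used=0 → run B
t=5: queue=[B,D,F] q_used=1 → run B
t=6: queue=[D,F,B,E] q_used=0 → run D
t=7: queue=[D,F,B,E] q_used=1 → run D
t=8: queue=[F,B,E,D,G] q_used=0 → run F
t=9: queue=[F,B,E,D,G] q_used=1 → run F
t=10: queue=[B,E,D,G,F] q_used=0 → run B
t=11: queue=[E,D,G,F,H] q_used=0 → run E
t=12: queue=[E,D,G,F,H] q_used=1 → run E
t=13: queue=[D,G,F,H,E] q_used=0 → run D
t=14: queue=[G,F,H,E] q_used=0 → run G
t=15: queue=[G,F,H,E] q_used=1 → run G
t=16: queue=[F,H,E,G] q_used=0 → run F
t=17: queue=[F,H,E,G] q_used=1 → run F
t=18: queue=[H,E,G,F] q_used=0 → run H
t=19: queue=[H,E,G,F] q_used=1 → run H
t=20: queue=[E,G,F,H] q_used=0 → run E
t=21: queue=[E,G,F,H] q_used=1 → run E
t=22: queue=[G,F,H,E] q_used=0 → run G
t=23: queue=[F,H,E] q_used=0 → run F
t=24: queue=[F,H,E] q_used=1 → run F
t=25: queue=[H,E] q_used=0 → run H
t=26: queue=[H,E] q_used=1 → run H
t=27: queue=[E,H] q_used=0 → run E
t=28: queue=[E,H] q_used=1 → run E
t=29: queue=[H] q_used=0 → run H
t=30: queue=[H] q_used=1 → run H
t=31: queue=[H] q_used=0 → run H
t=32: queue=[H] q_used=1 → run H
t=33: (idle)
t=34: (idle)
t=35: (idle)
t=36: (idle)
t=37: (idle)
t=38: (idle)
t=39: (idle)
t=40: (idle)
t=41: (idle)
t=42: (idle)
t=43: (idle)

completion order = B, D, G, F, E, H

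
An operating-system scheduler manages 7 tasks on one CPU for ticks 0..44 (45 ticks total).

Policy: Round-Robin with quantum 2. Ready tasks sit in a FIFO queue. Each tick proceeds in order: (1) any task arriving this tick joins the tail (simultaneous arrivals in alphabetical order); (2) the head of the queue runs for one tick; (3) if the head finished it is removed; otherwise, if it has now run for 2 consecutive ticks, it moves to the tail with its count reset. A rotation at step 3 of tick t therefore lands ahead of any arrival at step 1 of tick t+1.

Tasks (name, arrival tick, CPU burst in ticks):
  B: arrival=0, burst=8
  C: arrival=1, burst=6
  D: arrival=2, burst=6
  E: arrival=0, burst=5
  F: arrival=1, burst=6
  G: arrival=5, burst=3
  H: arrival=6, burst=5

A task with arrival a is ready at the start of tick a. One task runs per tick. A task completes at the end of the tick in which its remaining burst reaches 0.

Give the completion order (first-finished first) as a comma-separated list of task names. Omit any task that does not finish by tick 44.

completion order = E, G, C, F, B, D, H

t=0: queue=[B,E] q_used=0 → run B
t=1: queue=[B,E,C,F] q_used=1 → run B
t=2: queue=[E,C,F,B,D] q_used=0 → run E
t=3: queue=[E,C,F,B,D] q_used=1 → run E
t=4: queue=[C,F,B,D,E] q_used=0 → run C
t=5: queue=[C,F,B,D,E,G] q_used=1 → run C
t=6: queue=[F,B,D,E,G,C,H] q_used=0 → run F
t=7: queue=[F,B,D,E,G,C,H] q_used=1 → run F
t=8: queue=[B,D,E,G,C,H,F] q_used=0 → run B
t=9: queue=[B,D,E,G,C,H,F] q_used=1 → run B
t=10: queue=[D,E,G,C,H,F,B] q_used=0 → run D
t=11: queue=[D,E,G,C,H,F,B] q_used=1 → run D
t=12: queue=[E,G,C,H,F,B,D] q_used=0 → run E
t=13: queue=[E,G,C,H,F,B,D] q_used=1 → run E
t=14: queue=[G,C,H,F,B,D,E] q_used=0 → run G
t=15: queue=[G,C,H,F,B,D,E] q_used=1 → run G
t=16: queue=[C,H,F,B,D,E,G] q_used=0 → run C
t=17: queue=[C,H,F,B,D,E,G] q_used=1 → run C
t=18: queue=[H,F,B,D,E,G,C] q_used=0 → run H
t=19: queue=[H,F,B,D,E,G,C] q_used=1 → run H
t=20: queue=[F,B,D,E,G,C,H] q_used=0 → run F
t=21: queue=[F,B,D,E,G,C,H] q_used=1 → run F
t=22: queue=[B,D,E,G,C,H,F] q_used=0 → run B
t=23: queue=[B,D,E,G,C,H,F] q_used=1 → run B
t=24: queue=[D,E,G,C,H,F,B] q_used=0 → run D
t=25: queue=[D,E,G,C,H,F,B] q_used=1 → run D
t=26: queue=[E,G,C,H,F,B,D] q_used=0 → run E
t=27: queue=[G,C,H,F,B,D] q_used=0 → run G
t=28: queue=[C,H,F,B,D] q_used=0 → run C
t=29: queue=[C,H,F,B,D] q_used=1 → run C
t=30: queue=[H,F,B,D] q_used=0 → run H
t=31: queue=[H,F,B,D] q_used=1 → run H
t=32: queue=[F,B,D,H] q_used=0 → run F
t=33: queue=[F,B,D,H] q_used=1 → run F
t=34: queue=[B,D,H] q_used=0 → run B
t=35: queue=[B,D,H] q_used=1 → run B
t=36: queue=[D,H] q_used=0 → run D
t=37: queue=[D,H] q_used=1 → run D
t=38: queue=[H] q_used=0 → run H
t=39: (idle)
t=40: (idle)
t=41: (idle)
t=42: (idle)
t=43: (idle)
t=44: (idle)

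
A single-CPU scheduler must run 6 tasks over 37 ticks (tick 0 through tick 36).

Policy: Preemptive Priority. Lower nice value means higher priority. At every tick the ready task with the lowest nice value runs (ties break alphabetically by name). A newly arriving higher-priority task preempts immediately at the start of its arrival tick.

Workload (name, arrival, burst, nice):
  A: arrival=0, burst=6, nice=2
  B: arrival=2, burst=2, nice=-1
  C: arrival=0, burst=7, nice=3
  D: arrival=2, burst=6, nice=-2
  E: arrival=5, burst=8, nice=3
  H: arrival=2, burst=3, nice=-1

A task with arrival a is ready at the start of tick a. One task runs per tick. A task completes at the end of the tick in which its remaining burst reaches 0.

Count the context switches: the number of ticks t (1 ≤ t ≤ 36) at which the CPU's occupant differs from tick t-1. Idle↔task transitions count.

context switches = 7

t=0: ready={A,C} → run A
t=1: ready={A,C} → run A
t=2: ready={A,B,C,D,H} → run D
t=3: ready={A,B,C,D,H} → run D
t=4: ready={A,B,C,D,H} → run D
t=5: ready={A,B,C,D,E,H} → run D
t=6: ready={A,B,C,D,E,H} → run D
t=7: ready={A,B,C,D,E,H} → run D
t=8: ready={A,B,C,E,H} → run B
t=9: ready={A,B,C,E,H} → run B
t=10: ready={A,C,E,H} → run H
t=11: ready={A,C,E,H} → run H
t=12: ready={A,C,E,H} → run H
t=13: ready={A,C,E} → run A
t=14: ready={A,C,E} → run A
t=15: ready={A,C,E} → run A
t=16: ready={A,C,E} → run A
t=17: ready={C,E} → run C
t=18: ready={C,E} → run C
t=19: ready={C,E} → run C
t=20: ready={C,E} → run C
t=21: ready={C,E} → run C
t=22: ready={C,E} → run C
t=23: ready={C,E} → run C
t=24: ready={E} → run E
t=25: ready={E} → run E
t=26: ready={E} → run E
t=27: ready={E} → run E
t=28: ready={E} → run E
t=29: ready={E} → run E
t=30: ready={E} → run E
t=31: ready={E} → run E
t=32: (idle)
t=33: (idle)
t=34: (idle)
t=35: (idle)
t=36: (idle)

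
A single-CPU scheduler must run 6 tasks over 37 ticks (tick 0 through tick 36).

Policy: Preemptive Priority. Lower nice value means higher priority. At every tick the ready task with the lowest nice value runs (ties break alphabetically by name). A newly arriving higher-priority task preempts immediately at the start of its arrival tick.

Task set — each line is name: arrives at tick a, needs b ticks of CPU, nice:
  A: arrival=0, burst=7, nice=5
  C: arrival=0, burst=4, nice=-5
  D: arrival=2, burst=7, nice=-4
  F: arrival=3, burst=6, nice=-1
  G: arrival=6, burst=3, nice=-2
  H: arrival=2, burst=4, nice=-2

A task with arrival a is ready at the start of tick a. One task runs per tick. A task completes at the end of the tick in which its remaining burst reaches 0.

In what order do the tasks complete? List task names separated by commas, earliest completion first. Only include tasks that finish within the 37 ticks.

completion order = C, D, G, H, F, A

t=0: ready={A,C} → run C
t=1: ready={A,C} → run C
t=2: ready={A,C,D,H} → run C
t=3: ready={A,C,D,F,H} → run C
t=4: ready={A,D,F,H} → run D
t=5: ready={A,D,F,H} → run D
t=6: ready={A,D,F,G,H} → run D
t=7: ready={A,D,F,G,H} → run D
t=8: ready={A,D,F,G,H} → run D
t=9: ready={A,D,F,G,H} → run D
t=10: ready={A,D,F,G,H} → run D
t=11: ready={A,F,G,H} → run G
t=12: ready={A,F,G,H} → run G
t=13: ready={A,F,G,H} → run G
t=14: ready={A,F,H} → run H
t=15: ready={A,F,H} → run H
t=16: ready={A,F,H} → run H
t=17: ready={A,F,H} → run H
t=18: ready={A,F} → run F
t=19: ready={A,F} → run F
t=20: ready={A,F} → run F
t=21: ready={A,F} → run F
t=22: ready={A,F} → run F
t=23: ready={A,F} → run F
t=24: ready={A} → run A
t=25: ready={A} → run A
t=26: ready={A} → run A
t=27: ready={A} → run A
t=28: ready={A} → run A
t=29: ready={A} → run A
t=30: ready={A} → run A
t=31: (idle)
t=32: (idle)
t=33: (idle)
t=34: (idle)
t=35: (idle)
t=36: (idle)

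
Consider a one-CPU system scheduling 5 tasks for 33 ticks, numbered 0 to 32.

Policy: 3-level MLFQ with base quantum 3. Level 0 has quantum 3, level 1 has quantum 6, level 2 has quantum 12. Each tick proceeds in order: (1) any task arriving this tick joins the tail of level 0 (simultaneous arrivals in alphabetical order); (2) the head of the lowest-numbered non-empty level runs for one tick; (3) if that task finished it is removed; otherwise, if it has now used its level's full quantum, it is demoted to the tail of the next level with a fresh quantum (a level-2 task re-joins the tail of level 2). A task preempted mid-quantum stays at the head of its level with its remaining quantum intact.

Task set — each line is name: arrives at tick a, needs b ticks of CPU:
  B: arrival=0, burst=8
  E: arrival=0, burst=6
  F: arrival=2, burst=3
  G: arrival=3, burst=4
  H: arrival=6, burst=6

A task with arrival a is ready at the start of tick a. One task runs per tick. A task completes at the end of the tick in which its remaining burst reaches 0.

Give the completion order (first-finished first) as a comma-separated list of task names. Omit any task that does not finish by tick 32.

completion order = F, B, E, G, H

t=0: L0/L1/L2 = BE/-/- → run B
t=1: L0/L1/L2 = BE/-/- → run B
t=2: L0/L1/L2 = BEF/-/- → run B
t=3: L0/L1/L2 = EFG/B/- → run E
t=4: L0/L1/L2 = EFG/B/- → run E
t=5: L0/L1/L2 = EFG/B/- → run E
t=6: L0/L1/L2 = FGH/BE/- → run F
t=7: L0/L1/L2 = FGH/BE/- → run F
t=8: L0/L1/L2 = FGH/BE/- → run F
t=9: L0/L1/L2 = GH/BE/- → run G
t=10: L0/L1/L2 = GH/BE/- → run G
t=11: L0/L1/L2 = GH/BE/- → run G
t=12: L0/L1/L2 = H/BEG/- → run H
t=13: L0/L1/L2 = H/BEG/- → run H
t=14: L0/L1/L2 = H/BEG/- → run H
t=15: L0/L1/L2 = -/BEGH/- → run B
t=16: L0/L1/L2 = -/BEGH/- → run B
t=17: L0/L1/L2 = -/BEGH/- → run B
t=18: L0/L1/L2 = -/BEGH/- → run B
t=19: L0/L1/L2 = -/BEGH/- → run B
t=20: L0/L1/L2 = -/EGH/- → run E
t=21: L0/L1/L2 = -/EGH/- → run E
t=22: L0/L1/L2 = -/EGH/- → run E
t=23: L0/L1/L2 = -/GH/- → run G
t=24: L0/L1/L2 = -/H/- → run H
t=25: L0/L1/L2 = -/H/- → run H
t=26: L0/L1/L2 = -/H/- → run H
t=27: (idle)
t=28: (idle)
t=29: (idle)
t=30: (idle)
t=31: (idle)
t=32: (idle)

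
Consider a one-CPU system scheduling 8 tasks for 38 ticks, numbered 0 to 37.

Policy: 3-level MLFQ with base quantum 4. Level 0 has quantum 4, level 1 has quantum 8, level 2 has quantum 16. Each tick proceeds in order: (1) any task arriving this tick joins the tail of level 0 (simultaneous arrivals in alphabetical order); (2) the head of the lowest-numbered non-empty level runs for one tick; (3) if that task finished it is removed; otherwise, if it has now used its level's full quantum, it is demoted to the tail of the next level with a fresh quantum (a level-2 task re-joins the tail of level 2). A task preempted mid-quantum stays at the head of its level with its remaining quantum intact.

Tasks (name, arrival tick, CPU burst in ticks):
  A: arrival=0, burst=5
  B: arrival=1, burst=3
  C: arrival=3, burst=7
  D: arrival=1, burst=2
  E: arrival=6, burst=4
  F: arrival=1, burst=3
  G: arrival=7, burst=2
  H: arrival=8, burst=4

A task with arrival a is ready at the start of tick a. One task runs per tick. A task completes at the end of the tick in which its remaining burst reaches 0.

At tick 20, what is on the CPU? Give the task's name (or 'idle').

running at tick 20 = G

t=0: L0/L1/L2 = A/-/- → run A
t=1: L0/L1/L2 = ABDF/-/- → run A
t=2: L0/L1/L2 = ABDF/-/- → run A
t=3: L0/L1/L2 = ABDFC/-/- → run A
t=4: L0/L1/L2 = BDFC/A/- → run B
t=5: L0/L1/L2 = BDFC/A/- → run B
t=6: L0/L1/L2 = BDFCE/A/- → run B
t=7: L0/L1/L2 = DFCEG/A/- → run D
t=8: L0/L1/L2 = DFCEGH/A/- → run D
t=9: L0/L1/L2 = FCEGH/A/- → run F
t=10: L0/L1/L2 = FCEGH/A/- → run F
t=11: L0/L1/L2 = FCEGH/A/- → run F
t=12: L0/L1/L2 = CEGH/A/- → run C
t=13: L0/L1/L2 = CEGH/A/- → run C
t=14: L0/L1/L2 = CEGH/A/- → run C
t=15: L0/L1/L2 = CEGH/A/- → run C
t=16: L0/L1/L2 = EGH/AC/- → run E
t=17: L0/L1/L2 = EGH/AC/- → run E
t=18: L0/L1/L2 = EGH/AC/- → run E
t=19: L0/L1/L2 = EGH/AC/- → run E
t=20: L0/L1/L2 = GH/AC/- → run G
t=21: L0/L1/L2 = GH/AC/- → run G
t=22: L0/L1/L2 = H/AC/- → run H
t=23: L0/L1/L2 = H/AC/- → run H
t=24: L0/L1/L2 = H/AC/- → run H
t=25: L0/L1/L2 = H/AC/- → run H
t=26: L0/L1/L2 = -/AC/- → run A
t=27: L0/L1/L2 = -/C/- → run C
t=28: L0/L1/L2 = -/C/- → run C
t=29: L0/L1/L2 = -/C/- → run C
t=30: (idle)
t=31: (idle)
t=32: (idle)
t=33: (idle)
t=34: (idle)
t=35: (idle)
t=36: (idle)
t=37: (idle)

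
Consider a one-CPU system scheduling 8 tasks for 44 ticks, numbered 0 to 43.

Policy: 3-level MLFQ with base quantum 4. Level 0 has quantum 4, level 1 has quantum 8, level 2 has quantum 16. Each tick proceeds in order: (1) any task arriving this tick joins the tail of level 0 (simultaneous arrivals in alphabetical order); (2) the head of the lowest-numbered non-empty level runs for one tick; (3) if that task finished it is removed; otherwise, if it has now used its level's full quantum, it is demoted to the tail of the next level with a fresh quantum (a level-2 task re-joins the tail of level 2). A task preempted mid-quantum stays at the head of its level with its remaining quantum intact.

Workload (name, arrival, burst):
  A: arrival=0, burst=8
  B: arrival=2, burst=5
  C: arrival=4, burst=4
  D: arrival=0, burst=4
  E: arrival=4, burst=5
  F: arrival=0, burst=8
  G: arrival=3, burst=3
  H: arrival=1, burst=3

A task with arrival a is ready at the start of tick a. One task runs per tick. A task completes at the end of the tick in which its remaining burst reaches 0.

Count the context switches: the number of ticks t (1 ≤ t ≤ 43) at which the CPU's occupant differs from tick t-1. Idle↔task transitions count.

t=0: L0/L1/L2 = ADF/-/- → run A
t=1: L0/L1/L2 = ADFH/-/- → run A
t=2: L0/L1/L2 = ADFHB/-/- → run A
t=3: L0/L1/L2 = ADFHBG/-/- → run A
t=4: L0/L1/L2 = DFHBGCE/A/- → run D
t=5: L0/L1/L2 = DFHBGCE/A/- → run D
t=6: L0/L1/L2 = DFHBGCE/A/- → run D
t=7: L0/L1/L2 = DFHBGCE/A/- → run D
t=8: L0/L1/L2 = FHBGCE/A/- → run F
t=9: L0/L1/L2 = FHBGCE/A/- → run F
t=10: L0/L1/L2 = FHBGCE/A/- → run F
t=11: L0/L1/L2 = FHBGCE/A/- → run F
t=12: L0/L1/L2 = HBGCE/AF/- → run H
t=13: L0/L1/L2 = HBGCE/AF/- → run H
t=14: L0/L1/L2 = HBGCE/AF/- → run H
t=15: L0/L1/L2 = BGCE/AF/- → run B
t=16: L0/L1/L2 = BGCE/AF/- → run B
t=17: L0/L1/L2 = BGCE/AF/- → run B
t=18: L0/L1/L2 = BGCE/AF/- → run B
t=19: L0/L1/L2 = GCE/AFB/- → run G
t=20: L0/L1/L2 = GCE/AFB/- → run G
t=21: L0/L1/L2 = GCE/AFB/- → run G
t=22: L0/L1/L2 = CE/AFB/- → run C
t=23: L0/L1/L2 = CE/AFB/- → run C
t=24: L0/L1/L2 = CE/AFB/- → run C
t=25: L0/L1/L2 = CE/AFB/- → run C
t=26: L0/L1/L2 = E/AFB/- → run E
t=27: L0/L1/L2 = E/AFB/- → run E
t=28: L0/L1/L2 = E/AFB/- → run E
t=29: L0/L1/L2 = E/AFB/- → run E
t=30: L0/L1/L2 = -/AFBE/- → run A
t=31: L0/L1/L2 = -/AFBE/- → run A
t=32: L0/L1/L2 = -/AFBE/- → run A
t=33: L0/L1/L2 = -/AFBE/- → run A
t=34: L0/L1/L2 = -/FBE/- → run F
t=35: L0/L1/L2 = -/FBE/- → run F
t=36: L0/L1/L2 = -/FBE/- → run F
t=37: L0/L1/L2 = -/FBE/- → run F
t=38: L0/L1/L2 = -/BE/- → run B
t=39: L0/L1/L2 = -/E/- → run E
t=40: (idle)
t=41: (idle)
t=42: (idle)
t=43: (idle)

context switches = 12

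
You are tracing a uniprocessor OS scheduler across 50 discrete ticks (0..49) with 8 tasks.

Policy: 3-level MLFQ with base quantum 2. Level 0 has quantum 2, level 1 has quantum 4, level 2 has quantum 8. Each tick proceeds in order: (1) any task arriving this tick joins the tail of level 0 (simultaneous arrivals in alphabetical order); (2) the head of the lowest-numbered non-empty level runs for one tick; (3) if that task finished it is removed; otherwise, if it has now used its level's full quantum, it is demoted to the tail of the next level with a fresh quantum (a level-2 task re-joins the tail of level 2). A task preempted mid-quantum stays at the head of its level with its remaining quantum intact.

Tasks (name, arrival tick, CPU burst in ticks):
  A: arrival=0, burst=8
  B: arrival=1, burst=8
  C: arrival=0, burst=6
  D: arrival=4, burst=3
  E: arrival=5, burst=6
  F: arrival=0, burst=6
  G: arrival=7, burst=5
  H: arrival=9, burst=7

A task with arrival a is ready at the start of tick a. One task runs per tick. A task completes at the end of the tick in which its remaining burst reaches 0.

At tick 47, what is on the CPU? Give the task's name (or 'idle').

t=0: L0/L1/L2 = ACF/-/- → run A
t=1: L0/L1/L2 = ACFB/-/- → run A
t=2: L0/L1/L2 = CFB/A/- → run C
t=3: L0/L1/L2 = CFB/A/- → run C
t=4: L0/L1/L2 = FBD/AC/- → run F
t=5: L0/L1/L2 = FBDE/AC/- → run F
t=6: L0/L1/L2 = BDE/ACF/- → run B
t=7: L0/L1/L2 = BDEG/ACF/- → run B
t=8: L0/L1/L2 = DEG/ACFB/- → run D
t=9: L0/L1/L2 = DEGH/ACFB/- → run D
t=10: L0/L1/L2 = EGH/ACFBD/- → run E
t=11: L0/L1/L2 = EGH/ACFBD/- → run E
t=12: L0/L1/L2 = GH/ACFBDE/- → run G
t=13: L0/L1/L2 = GH/ACFBDE/- → run G
t=14: L0/L1/L2 = H/ACFBDEG/- → run H
t=15: L0/L1/L2 = H/ACFBDEG/- → run H
t=16: L0/L1/L2 = -/ACFBDEGH/- → run A
t=17: L0/L1/L2 = -/ACFBDEGH/- → run A
t=18: L0/L1/L2 = -/ACFBDEGH/- → run A
t=19: L0/L1/L2 = -/ACFBDEGH/- → run A
t=20: L0/L1/L2 = -/CFBDEGH/A → run C
t=21: L0/L1/L2 = -/CFBDEGH/A → run C
t=22: L0/L1/L2 = -/CFBDEGH/A → run C
t=23: L0/L1/L2 = -/CFBDEGH/A → run C
t=24: L0/L1/L2 = -/FBDEGH/A → run F
t=25: L0/L1/L2 = -/FBDEGH/A → run F
t=26: L0/L1/L2 = -/FBDEGH/A → run F
t=27: L0/L1/L2 = -/FBDEGH/A → run F
t=28: L0/L1/L2 = -/BDEGH/A → run B
t=29: L0/L1/L2 = -/BDEGH/A → run B
t=30: L0/L1/L2 = -/BDEGH/A → run B
t=31: L0/L1/L2 = -/BDEGH/A → run B
t=32: L0/L1/L2 = -/DEGH/AB → run D
t=33: L0/L1/L2 = -/EGH/AB → run E
t=34: L0/L1/L2 = -/EGH/AB → run E
t=35: L0/L1/L2 = -/EGH/AB → run E
t=36: L0/L1/L2 = -/EGH/AB → run E
t=37: L0/L1/L2 = -/GH/AB → run G
t=38: L0/L1/L2 = -/GH/AB → run G
t=39: L0/L1/L2 = -/GH/AB → run G
t=40: L0/L1/L2 = -/H/AB → run H
t=41: L0/L1/L2 = -/H/AB → run H
t=42: L0/L1/L2 = -/H/AB → run H
t=43: L0/L1/L2 = -/H/AB → run H
t=44: L0/L1/L2 = -/-/ABH → run A
t=45: L0/L1/L2 = -/-/ABH → run A
t=46: L0/L1/L2 = -/-/BH → run B
t=47: L0/L1/L2 = -/-/BH → run B
t=48: L0/L1/L2 = -/-/H → run H
t=49: (idle)

running at tick 47 = B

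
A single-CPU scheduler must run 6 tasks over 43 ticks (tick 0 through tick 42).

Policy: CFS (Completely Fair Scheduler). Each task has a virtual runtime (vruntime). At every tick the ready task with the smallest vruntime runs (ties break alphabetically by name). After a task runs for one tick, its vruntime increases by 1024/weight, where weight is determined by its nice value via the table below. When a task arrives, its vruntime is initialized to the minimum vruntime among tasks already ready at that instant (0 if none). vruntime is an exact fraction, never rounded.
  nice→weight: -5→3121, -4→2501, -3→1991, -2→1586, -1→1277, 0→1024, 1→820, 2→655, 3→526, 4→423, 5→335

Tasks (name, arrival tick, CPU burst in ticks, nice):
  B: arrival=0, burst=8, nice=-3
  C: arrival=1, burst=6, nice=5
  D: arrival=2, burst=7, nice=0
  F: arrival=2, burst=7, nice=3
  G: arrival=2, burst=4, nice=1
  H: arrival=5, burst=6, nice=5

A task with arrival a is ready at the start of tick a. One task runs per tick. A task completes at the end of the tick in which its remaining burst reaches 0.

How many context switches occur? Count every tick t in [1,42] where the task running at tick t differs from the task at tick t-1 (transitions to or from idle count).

t=0: vr[B=0] → run B
t=1: vr[B=1024/1991 C=1024/1991] → run B
t=2: vr[B=2048/1991 C=1024/1991 D=1024/1991 F=1024/1991 G=1024/1991] → run C
t=3: vr[B=2048/1991 C=2381824/666985 D=1024/1991 F=1024/1991 G=1024/1991] → run D
t=4: vr[B=2048/1991 C=2381824/666985 D=3015/1991 F=1024/1991 G=1024/1991] → run F
t=5: vr[B=2048/1991 C=2381824/666985 D=3015/1991 F=1288704/523633 G=1024/1991 H=1024/1991] → run G
t=6: vr[B=2048/1991 C=2381824/666985 D=3015/1991 F=1288704/523633 G=719616/408155 H=1024/1991] → run H
t=7: vr[B=2048/1991 C=2381824/666985 D=3015/1991 F=1288704/523633 G=719616/408155 H=2381824/666985] → run B
t=8: vr[B=3072/1991 C=2381824/666985 D=3015/1991 F=1288704/523633 G=719616/408155 H=2381824/666985] → run D
t=9: vr[B=3072/1991 C=2381824/666985 D=5006/1991 F=1288704/523633 G=719616/408155 H=2381824/666985] → run B
t=10: vr[B=4096/1991 C=2381824/666985 D=5006/1991 F=1288704/523633 G=719616/408155 H=2381824/666985] → run G
t=11: vr[B=4096/1991 C=2381824/666985 D=5006/1991 F=1288704/523633 G=1229312/408155 H=2381824/666985] → run B
t=12: vr[B=5120/1991 C=2381824/666985 D=5006/1991 F=1288704/523633 G=1229312/408155 H=2381824/666985] → run F
t=13: vr[B=5120/1991 C=2381824/666985 D=5006/1991 F=2308096/523633 G=1229312/408155 H=2381824/666985] → run D
t=14: vr[B=5120/1991 C=2381824/666985 D=6997/1991 F=2308096/523633 G=1229312/408155 H=2381824/666985] → run B
t=15: vr[B=6144/1991 C=2381824/666985 D=6997/1991 F=2308096/523633 G=1229312/408155 H=2381824/666985] → run G
t=16: vr[B=6144/1991 C=2381824/666985 D=6997/1991 F=2308096/523633 G=1739008/408155 H=2381824/666985] → run B
t=17: vr[B=7168/1991 C=2381824/666985 D=6997/1991 F=2308096/523633 G=1739008/408155 H=2381824/666985] → run D
t=18: vr[B=7168/1991 C=2381824/666985 D=8988/1991 F=2308096/523633 G=1739008/408155 H=2381824/666985] → run C
t=19: vr[B=7168/1991 C=4420608/666985 D=8988/1991 F=2308096/523633 G=1739008/408155 H=2381824/666985] → run H
t=20: vr[B=7168/1991 C=4420608/666985 D=8988/1991 F=2308096/523633 G=1739008/408155 H=4420608/666985] → run B
t=21: vr[C=4420608/666985 D=8988/1991 F=2308096/523633 G=1739008/408155 H=4420608/666985] → run G
t=22: vr[C=4420608/666985 D=8988/1991 F=2308096/523633 H=4420608/666985] → run F
t=23: vr[C=4420608/666985 D=8988/1991 F=3327488/523633 H=4420608/666985] → run D
t=24: vr[C=4420608/666985 D=10979/1991 F=3327488/523633 H=4420608/666985] → run D
t=25: vr[C=4420608/666985 D=12970/1991 F=3327488/523633 H=4420608/666985] → run F
t=26: vr[C=4420608/666985 D=12970/1991 F=4346880/523633 H=4420608/666985] → run D
t=27: vr[C=4420608/666985 F=4346880/523633 H=4420608/666985] → run C
t=28: vr[C=6459392/666985 F=4346880/523633 H=4420608/666985] → run H
t=29: vr[C=6459392/666985 F=4346880/523633 H=6459392/666985] → run F
t=30: vr[C=6459392/666985 F=5366272/523633 H=6459392/666985] → run C
t=31: vr[C=8498176/666985 F=5366272/523633 H=6459392/666985] → run H
t=32: vr[C=8498176/666985 F=5366272/523633 H=8498176/666985] → run F
t=33: vr[C=8498176/666985 F=6385664/523633 H=8498176/666985] → run F
t=34: vr[C=8498176/666985 H=8498176/666985] → run C
t=35: vr[C=2107392/133397 H=8498176/666985] → run H
t=36: vr[C=2107392/133397 H=2107392/133397] → run C
t=37: vr[H=2107392/133397] → run H
t=38: (idle)
t=39: (idle)
t=40: (idle)
t=41: (idle)
t=42: (idle)

context switches = 35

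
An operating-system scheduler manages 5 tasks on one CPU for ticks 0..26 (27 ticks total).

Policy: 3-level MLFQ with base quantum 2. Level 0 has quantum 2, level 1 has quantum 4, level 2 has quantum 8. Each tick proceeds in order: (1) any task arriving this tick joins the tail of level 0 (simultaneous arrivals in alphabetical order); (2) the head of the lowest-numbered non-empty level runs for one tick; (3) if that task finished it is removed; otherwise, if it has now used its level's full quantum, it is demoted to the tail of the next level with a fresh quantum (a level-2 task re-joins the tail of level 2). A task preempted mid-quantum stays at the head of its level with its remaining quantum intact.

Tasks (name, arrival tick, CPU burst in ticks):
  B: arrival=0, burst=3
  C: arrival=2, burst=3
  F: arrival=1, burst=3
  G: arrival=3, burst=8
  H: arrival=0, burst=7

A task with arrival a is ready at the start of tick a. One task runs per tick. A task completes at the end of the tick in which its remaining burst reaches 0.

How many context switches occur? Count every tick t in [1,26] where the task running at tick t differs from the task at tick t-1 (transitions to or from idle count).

context switches = 12

t=0: L0/L1/L2 = BH/-/- → run B
t=1: L0/L1/L2 = BHF/-/- → run B
t=2: L0/L1/L2 = HFC/B/- → run H
t=3: L0/L1/L2 = HFCG/B/- → run H
t=4: L0/L1/L2 = FCG/BH/- → run F
t=5: L0/L1/L2 = FCG/BH/- → run F
t=6: L0/L1/L2 = CG/BHF/- → run C
t=7: L0/L1/L2 = CG/BHF/- → run C
t=8: L0/L1/L2 = G/BHFC/- → run G
t=9: L0/L1/L2 = G/BHFC/- → run G
t=10: L0/L1/L2 = -/BHFCG/- → run B
t=11: L0/L1/L2 = -/HFCG/- → run H
t=12: L0/L1/L2 = -/HFCG/- → run H
t=13: L0/L1/L2 = -/HFCG/- → run H
t=14: L0/L1/L2 = -/HFCG/- → run H
t=15: L0/L1/L2 = -/FCG/H → run F
t=16: L0/L1/L2 = -/CG/H → run C
t=17: L0/L1/L2 = -/G/H → run G
t=18: L0/L1/L2 = -/G/H → run G
t=19: L0/L1/L2 = -/G/H → run G
t=20: L0/L1/L2 = -/G/H → run G
t=21: L0/L1/L2 = -/-/HG → run H
t=22: L0/L1/L2 = -/-/G → run G
t=23: L0/L1/L2 = -/-/G → run G
t=24: (idle)
t=25: (idle)
t=26: (idle)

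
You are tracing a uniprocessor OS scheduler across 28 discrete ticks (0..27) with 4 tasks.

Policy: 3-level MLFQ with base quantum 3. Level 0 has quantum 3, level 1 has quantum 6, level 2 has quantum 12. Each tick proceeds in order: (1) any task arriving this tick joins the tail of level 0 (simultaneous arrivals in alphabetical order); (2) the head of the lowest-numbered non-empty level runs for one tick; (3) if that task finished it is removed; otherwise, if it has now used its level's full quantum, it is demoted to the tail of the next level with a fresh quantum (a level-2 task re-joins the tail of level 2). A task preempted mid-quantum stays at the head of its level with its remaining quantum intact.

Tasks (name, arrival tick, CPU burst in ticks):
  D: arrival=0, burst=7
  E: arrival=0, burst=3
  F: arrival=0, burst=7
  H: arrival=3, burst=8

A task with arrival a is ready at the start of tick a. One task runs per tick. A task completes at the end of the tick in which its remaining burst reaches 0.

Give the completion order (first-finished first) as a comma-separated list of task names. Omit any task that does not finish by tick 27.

completion order = E, D, F, H

t=0: L0/L1/L2 = DEF/-/- → run D
t=1: L0/L1/L2 = DEF/-/- → run D
t=2: L0/L1/L2 = DEF/-/- → run D
t=3: L0/L1/L2 = EFH/D/- → run E
t=4: L0/L1/L2 = EFH/D/- → run E
t=5: L0/L1/L2 = EFH/D/- → run E
t=6: L0/L1/L2 = FH/D/- → run F
t=7: L0/L1/L2 = FH/D/- → run F
t=8: L0/L1/L2 = FH/D/- → run F
t=9: L0/L1/L2 = H/DF/- → run H
t=10: L0/L1/L2 = H/DF/- → run H
t=11: L0/L1/L2 = H/DF/- → run H
t=12: L0/L1/L2 = -/DFH/- → run D
t=13: L0/L1/L2 = -/DFH/- → run D
t=14: L0/L1/L2 = -/DFH/- → run D
t=15: L0/L1/L2 = -/DFH/- → run D
t=16: L0/L1/L2 = -/FH/- → run F
t=17: L0/L1/L2 = -/FH/- → run F
t=18: L0/L1/L2 = -/FH/- → run F
t=19: L0/L1/L2 = -/FH/- → run F
t=20: L0/L1/L2 = -/H/- → run H
t=21: L0/L1/L2 = -/H/- → run H
t=22: L0/L1/L2 = -/H/- → run H
t=23: L0/L1/L2 = -/H/- → run H
t=24: L0/L1/L2 = -/H/- → run H
t=25: (idle)
t=26: (idle)
t=27: (idle)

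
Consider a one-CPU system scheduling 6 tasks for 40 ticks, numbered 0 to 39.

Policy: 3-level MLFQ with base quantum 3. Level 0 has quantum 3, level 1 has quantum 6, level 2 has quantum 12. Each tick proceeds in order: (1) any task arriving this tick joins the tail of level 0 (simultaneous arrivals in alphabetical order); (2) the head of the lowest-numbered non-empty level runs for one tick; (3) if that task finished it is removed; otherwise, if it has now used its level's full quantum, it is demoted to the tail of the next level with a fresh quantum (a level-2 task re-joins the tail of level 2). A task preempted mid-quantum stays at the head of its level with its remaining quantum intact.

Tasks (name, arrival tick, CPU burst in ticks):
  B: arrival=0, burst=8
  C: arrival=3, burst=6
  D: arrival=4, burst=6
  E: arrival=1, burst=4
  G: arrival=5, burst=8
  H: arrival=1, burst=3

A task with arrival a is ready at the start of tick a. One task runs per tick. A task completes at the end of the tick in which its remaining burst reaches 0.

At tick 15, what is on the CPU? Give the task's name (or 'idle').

running at tick 15 = G

t=0: L0/L1/L2 = B/-/- → run B
t=1: L0/L1/L2 = BEH/-/- → run B
t=2: L0/L1/L2 = BEH/-/- → run B
t=3: L0/L1/L2 = EHC/B/- → run E
t=4: L0/L1/L2 = EHCD/B/- → run E
t=5: L0/L1/L2 = EHCDG/B/- → run E
t=6: L0/L1/L2 = HCDG/BE/- → run H
t=7: L0/L1/L2 = HCDG/BE/- → run H
t=8: L0/L1/L2 = HCDG/BE/- → run H
t=9: L0/L1/L2 = CDG/BE/- → run C
t=10: L0/L1/L2 = CDG/BE/- → run C
t=11: L0/L1/L2 = CDG/BE/- → run C
t=12: L0/L1/L2 = DG/BEC/- → run D
t=13: L0/L1/L2 = DG/BEC/- → run D
t=14: L0/L1/L2 = DG/BEC/- → run D
t=15: L0/L1/L2 = G/BECD/- → run G
t=16: L0/L1/L2 = G/BECD/- → run G
t=17: L0/L1/L2 = G/BECD/- → run G
t=18: L0/L1/L2 = -/BECDG/- → run B
t=19: L0/L1/L2 = -/BECDG/- → run B
t=20: L0/L1/L2 = -/BECDG/- → run B
t=21: L0/L1/L2 = -/BECDG/- → run B
t=22: L0/L1/L2 = -/BECDG/- → run B
t=23: L0/L1/L2 = -/ECDG/- → run E
t=24: L0/L1/L2 = -/CDG/- → run C
t=25: L0/L1/L2 = -/CDG/- → run C
t=26: L0/L1/L2 = -/CDG/- → run C
t=27: L0/L1/L2 = -/DG/- → run D
t=28: L0/L1/L2 = -/DG/- → run D
t=29: L0/L1/L2 = -/DG/- → run D
t=30: L0/L1/L2 = -/G/- → run G
t=31: L0/L1/L2 = -/G/- → run G
t=32: L0/L1/L2 = -/G/- → run G
t=33: L0/L1/L2 = -/G/- → run G
t=34: L0/L1/L2 = -/G/- → run G
t=35: (idle)
t=36: (idle)
t=37: (idle)
t=38: (idle)
t=39: (idle)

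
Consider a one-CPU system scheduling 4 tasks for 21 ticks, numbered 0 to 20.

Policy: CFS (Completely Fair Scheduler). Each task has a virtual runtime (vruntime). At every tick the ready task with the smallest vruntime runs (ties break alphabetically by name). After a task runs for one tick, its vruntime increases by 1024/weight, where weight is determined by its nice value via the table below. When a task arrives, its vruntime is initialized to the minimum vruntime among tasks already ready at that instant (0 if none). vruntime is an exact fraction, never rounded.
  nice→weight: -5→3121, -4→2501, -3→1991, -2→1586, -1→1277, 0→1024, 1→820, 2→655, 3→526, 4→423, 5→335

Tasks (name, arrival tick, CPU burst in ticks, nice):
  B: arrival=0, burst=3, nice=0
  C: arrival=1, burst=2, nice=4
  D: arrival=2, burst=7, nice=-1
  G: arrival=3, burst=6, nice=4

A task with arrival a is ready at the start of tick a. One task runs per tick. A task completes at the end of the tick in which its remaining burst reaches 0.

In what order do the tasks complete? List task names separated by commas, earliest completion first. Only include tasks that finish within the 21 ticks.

t=0: vr[B=0] → run B
t=1: vr[B=1 C=1] → run B
t=2: vr[B=2 C=1 D=1] → run C
t=3: vr[B=2 C=1447/423 D=1 G=1] → run D
t=4: vr[B=2 C=1447/423 D=2301/1277 G=1] → run G
t=5: vr[B=2 C=1447/423 D=2301/1277 G=1447/423] → run D
t=6: vr[B=2 C=1447/423 D=3325/1277 G=1447/423] → run B
t=7: vr[C=1447/423 D=3325/1277 G=1447/423] → run D
t=8: vr[C=1447/423 D=4349/1277 G=1447/423] → run D
t=9: vr[C=1447/423 D=5373/1277 G=1447/423] → run C
t=10: vr[D=5373/1277 G=1447/423] → run G
t=11: vr[D=5373/1277 G=2471/423] → run D
t=12: vr[D=6397/1277 G=2471/423] → run D
t=13: vr[D=7421/1277 G=2471/423] → run D
t=14: vr[G=2471/423] → run G
t=15: vr[G=1165/141] → run G
t=16: vr[G=4519/423] → run G
t=17: vr[G=5543/423] → run G
t=18: (idle)
t=19: (idle)
t=20: (idle)

completion order = B, C, D, G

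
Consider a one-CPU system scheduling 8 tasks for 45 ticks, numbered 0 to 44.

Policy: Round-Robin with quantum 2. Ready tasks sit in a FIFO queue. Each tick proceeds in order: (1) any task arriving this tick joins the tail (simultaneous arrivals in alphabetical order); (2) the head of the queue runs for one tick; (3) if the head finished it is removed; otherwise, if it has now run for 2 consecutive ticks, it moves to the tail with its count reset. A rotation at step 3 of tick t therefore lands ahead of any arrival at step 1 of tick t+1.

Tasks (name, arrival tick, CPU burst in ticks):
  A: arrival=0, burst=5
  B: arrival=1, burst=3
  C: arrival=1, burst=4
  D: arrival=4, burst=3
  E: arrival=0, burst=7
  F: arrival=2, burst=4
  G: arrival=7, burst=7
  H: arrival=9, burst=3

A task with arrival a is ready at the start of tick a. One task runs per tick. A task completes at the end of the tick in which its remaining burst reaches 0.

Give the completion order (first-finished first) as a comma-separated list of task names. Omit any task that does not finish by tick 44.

t=0: queue=[A,E] q_used=0 → run A
t=1: queue=[A,E,B,C] q_used=1 → run A
t=2: queue=[E,B,C,A,F] q_used=0 → run E
t=3: queue=[E,B,C,A,F] q_used=1 → run E
t=4: queue=[B,C,A,F,E,D] q_used=0 → run B
t=5: queue=[B,C,A,F,E,D] q_used=1 → run B
t=6: queue=[C,A,F,E,D,B] q_used=0 → run C
t=7: queue=[C,A,F,E,D,B,G] q_used=1 → run C
t=8: queue=[A,F,E,D,B,G,C] q_used=0 → run A
t=9: queue=[A,F,E,D,B,G,C,H] q_used=1 → run A
t=10: queue=[F,E,D,B,G,C,H,A] q_used=0 → run F
t=11: queue=[F,E,D,B,G,C,H,A] q_used=1 → run F
t=12: queue=[E,D,B,G,C,H,A,F] q_used=0 → run E
t=13: queue=[E,D,B,G,C,H,A,F] q_used=1 → run E
t=14: queue=[D,B,G,C,H,A,F,E] q_used=0 → run D
t=15: queue=[D,B,G,C,H,A,F,E] q_used=1 → run D
t=16: queue=[B,G,C,H,A,F,E,D] q_used=0 → run B
t=17: queue=[G,C,H,A,F,E,D] q_used=0 → run G
t=18: queue=[G,C,H,A,F,E,D] q_used=1 → run G
t=19: queue=[C,H,A,F,E,D,G] q_used=0 → run C
t=20: queue=[C,H,A,F,E,D,G] q_used=1 → run C
t=21: queue=[H,A,F,E,D,G] q_used=0 → run H
t=22: queue=[H,A,F,E,D,G] q_used=1 → run H
t=23: queue=[A,F,E,D,G,H] q_used=0 → run A
t=24: queue=[F,E,D,G,H] q_used=0 → run F
t=25: queue=[F,E,D,G,H] q_used=1 → run F
t=26: queue=[E,D,G,H] q_used=0 → run E
t=27: queue=[E,D,G,H] q_used=1 → run E
t=28: queue=[D,G,H,E] q_used=0 → run D
t=29: queue=[G,H,E] q_used=0 → run G
t=30: queue=[G,H,E] q_used=1 → run G
t=31: queue=[H,E,G] q_used=0 → run H
t=32: queue=[E,G] q_used=0 → run E
t=33: queue=[G] q_used=0 → run G
t=34: queue=[G] q_used=1 → run G
t=35: queue=[G] q_used=0 → run G
t=36: (idle)
t=37: (idle)
t=38: (idle)
t=39: (idle)
t=40: (idle)
t=41: (idle)
t=42: (idle)
t=43: (idle)
t=44: (idle)

completion order = B, C, A, F, D, H, E, G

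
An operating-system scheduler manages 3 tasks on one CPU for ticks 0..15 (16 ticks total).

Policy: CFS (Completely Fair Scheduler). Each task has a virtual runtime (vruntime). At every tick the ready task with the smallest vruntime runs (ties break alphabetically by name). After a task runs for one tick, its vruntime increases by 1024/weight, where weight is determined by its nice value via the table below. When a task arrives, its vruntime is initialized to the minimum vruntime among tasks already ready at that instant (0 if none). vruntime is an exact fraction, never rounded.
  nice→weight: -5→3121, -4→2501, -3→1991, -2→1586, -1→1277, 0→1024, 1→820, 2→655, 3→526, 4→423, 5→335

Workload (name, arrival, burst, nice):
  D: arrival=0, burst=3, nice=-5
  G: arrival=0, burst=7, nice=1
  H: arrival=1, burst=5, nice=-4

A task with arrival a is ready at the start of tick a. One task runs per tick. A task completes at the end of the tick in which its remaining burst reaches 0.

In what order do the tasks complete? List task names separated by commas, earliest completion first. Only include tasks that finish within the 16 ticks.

completion order = D, H, G

t=0: vr[D=0 G=0] → run D
t=1: vr[D=1024/3121 G=0 H=0] → run G
t=2: vr[D=1024/3121 G=256/205 H=0] → run H
t=3: vr[D=1024/3121 G=256/205 H=1024/2501] → run D
t=4: vr[D=2048/3121 G=256/205 H=1024/2501] → run H
t=5: vr[D=2048/3121 G=256/205 H=2048/2501] → run D
t=6: vr[G=256/205 H=2048/2501] → run H
t=7: vr[G=256/205 H=3072/2501] → run H
t=8: vr[G=256/205 H=4096/2501] → run G
t=9: vr[G=512/205 H=4096/2501] → run H
t=10: vr[G=512/205] → run G
t=11: vr[G=768/205] → run G
t=12: vr[G=1024/205] → run G
t=13: vr[G=256/41] → run G
t=14: vr[G=1536/205] → run G
t=15: (idle)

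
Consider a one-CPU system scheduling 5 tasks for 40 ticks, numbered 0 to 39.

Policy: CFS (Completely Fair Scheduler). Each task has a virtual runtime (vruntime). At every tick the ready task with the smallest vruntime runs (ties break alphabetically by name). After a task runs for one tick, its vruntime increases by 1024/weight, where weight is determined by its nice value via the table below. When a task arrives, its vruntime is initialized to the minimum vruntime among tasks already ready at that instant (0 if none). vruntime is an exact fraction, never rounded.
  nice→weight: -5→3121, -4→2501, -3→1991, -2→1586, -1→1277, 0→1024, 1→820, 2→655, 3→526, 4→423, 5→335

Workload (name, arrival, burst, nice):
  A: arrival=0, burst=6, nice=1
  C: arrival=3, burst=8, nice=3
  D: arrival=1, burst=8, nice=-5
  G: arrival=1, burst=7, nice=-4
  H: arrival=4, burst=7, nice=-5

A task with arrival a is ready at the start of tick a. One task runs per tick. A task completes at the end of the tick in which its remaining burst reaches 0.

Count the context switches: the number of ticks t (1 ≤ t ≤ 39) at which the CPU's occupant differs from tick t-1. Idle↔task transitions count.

context switches = 30

t=0: vr[A=0] → run A
t=1: vr[A=256/205 D=256/205 G=256/205] → run A
t=2: vr[A=512/205 D=256/205 G=256/205] → run D
t=3: vr[A=512/205 C=256/205 D=1008896/639805 G=256/205] → run C
t=4: vr[A=512/205 C=172288/53915 D=1008896/639805 G=256/205 H=256/205] → run G
t=5: vr[A=512/205 C=172288/53915 D=1008896/639805 G=20736/12505 H=256/205] → run H
t=6: vr[A=512/205 C=172288/53915 D=1008896/639805 G=20736/12505 H=1008896/639805] → run D
t=7: vr[A=512/205 C=172288/53915 D=1218816/639805 G=20736/12505 H=1008896/639805] → run H
t=8: vr[A=512/205 C=172288/53915 D=1218816/639805 G=20736/12505 H=1218816/639805] → run G
t=9: vr[A=512/205 C=172288/53915 D=1218816/639805 G=25856/12505 H=1218816/639805] → run D
t=10: vr[A=512/205 C=172288/53915 D=1428736/639805 G=25856/12505 H=1218816/639805] → run H
t=11: vr[A=512/205 C=172288/53915 D=1428736/639805 G=25856/12505 H=1428736/639805] → run G
t=12: vr[A=512/205 C=172288/53915 D=1428736/639805 G=30976/12505 H=1428736/639805] → run D
t=13: vr[A=512/205 C=172288/53915 D=1638656/639805 G=30976/12505 H=1428736/639805] → run H
t=14: vr[A=512/205 C=172288/53915 D=1638656/639805 G=30976/12505 H=1638656/639805] → run G
t=15: vr[A=512/205 C=172288/53915 D=1638656/639805 G=36096/12505 H=1638656/639805] → run A
t=16: vr[A=768/205 C=172288/53915 D=1638656/639805 G=36096/12505 H=1638656/639805] → run D
t=17: vr[A=768/205 C=172288/53915 D=1848576/639805 G=36096/12505 H=1638656/639805] → run H
t=18: vr[A=768/205 C=172288/53915 D=1848576/639805 G=36096/12505 H=1848576/639805] → run G
t=19: vr[A=768/205 C=172288/53915 D=1848576/639805 G=41216/12505 H=1848576/639805] → run D
t=20: vr[A=768/205 C=172288/53915 D=2058496/639805 G=41216/12505 H=1848576/639805] → run H
t=21: vr[A=768/205 C=172288/53915 D=2058496/639805 G=41216/12505 H=2058496/639805] → run C
t=22: vr[A=768/205 C=277248/53915 D=2058496/639805 G=41216/12505 H=2058496/639805] → run D
t=23: vr[A=768/205 C=277248/53915 D=2268416/639805 G=41216/12505 H=2058496/639805] → run H
t=24: vr[A=768/205 C=277248/53915 D=2268416/639805 G=41216/12505] → run G
t=25: vr[A=768/205 C=277248/53915 D=2268416/639805 G=46336/12505] → run D
t=26: vr[A=768/205 C=277248/53915 G=46336/12505] → run G
t=27: vr[A=768/205 C=277248/53915] → run A
t=28: vr[A=1024/205 C=277248/53915] → run A
t=29: vr[A=256/41 C=277248/53915] → run C
t=30: vr[A=256/41 C=382208/53915] → run A
t=31: vr[C=382208/53915] → run C
t=32: vr[C=487168/53915] → run C
t=33: vr[C=592128/53915] → run C
t=34: vr[C=697088/53915] → run C
t=35: vr[C=802048/53915] → run C
t=36: (idle)
t=37: (idle)
t=38: (idle)
t=39: (idle)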